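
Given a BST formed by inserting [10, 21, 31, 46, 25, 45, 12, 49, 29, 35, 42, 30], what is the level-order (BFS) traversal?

Tree insertion order: [10, 21, 31, 46, 25, 45, 12, 49, 29, 35, 42, 30]
Tree (level-order array): [10, None, 21, 12, 31, None, None, 25, 46, None, 29, 45, 49, None, 30, 35, None, None, None, None, None, None, 42]
BFS from the root, enqueuing left then right child of each popped node:
  queue [10] -> pop 10, enqueue [21], visited so far: [10]
  queue [21] -> pop 21, enqueue [12, 31], visited so far: [10, 21]
  queue [12, 31] -> pop 12, enqueue [none], visited so far: [10, 21, 12]
  queue [31] -> pop 31, enqueue [25, 46], visited so far: [10, 21, 12, 31]
  queue [25, 46] -> pop 25, enqueue [29], visited so far: [10, 21, 12, 31, 25]
  queue [46, 29] -> pop 46, enqueue [45, 49], visited so far: [10, 21, 12, 31, 25, 46]
  queue [29, 45, 49] -> pop 29, enqueue [30], visited so far: [10, 21, 12, 31, 25, 46, 29]
  queue [45, 49, 30] -> pop 45, enqueue [35], visited so far: [10, 21, 12, 31, 25, 46, 29, 45]
  queue [49, 30, 35] -> pop 49, enqueue [none], visited so far: [10, 21, 12, 31, 25, 46, 29, 45, 49]
  queue [30, 35] -> pop 30, enqueue [none], visited so far: [10, 21, 12, 31, 25, 46, 29, 45, 49, 30]
  queue [35] -> pop 35, enqueue [42], visited so far: [10, 21, 12, 31, 25, 46, 29, 45, 49, 30, 35]
  queue [42] -> pop 42, enqueue [none], visited so far: [10, 21, 12, 31, 25, 46, 29, 45, 49, 30, 35, 42]
Result: [10, 21, 12, 31, 25, 46, 29, 45, 49, 30, 35, 42]


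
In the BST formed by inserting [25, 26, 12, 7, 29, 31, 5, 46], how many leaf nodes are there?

Tree built from: [25, 26, 12, 7, 29, 31, 5, 46]
Tree (level-order array): [25, 12, 26, 7, None, None, 29, 5, None, None, 31, None, None, None, 46]
Rule: A leaf has 0 children.
Per-node child counts:
  node 25: 2 child(ren)
  node 12: 1 child(ren)
  node 7: 1 child(ren)
  node 5: 0 child(ren)
  node 26: 1 child(ren)
  node 29: 1 child(ren)
  node 31: 1 child(ren)
  node 46: 0 child(ren)
Matching nodes: [5, 46]
Count of leaf nodes: 2


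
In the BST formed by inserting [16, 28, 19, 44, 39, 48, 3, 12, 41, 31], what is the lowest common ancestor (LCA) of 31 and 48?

Tree insertion order: [16, 28, 19, 44, 39, 48, 3, 12, 41, 31]
Tree (level-order array): [16, 3, 28, None, 12, 19, 44, None, None, None, None, 39, 48, 31, 41]
In a BST, the LCA of p=31, q=48 is the first node v on the
root-to-leaf path with p <= v <= q (go left if both < v, right if both > v).
Walk from root:
  at 16: both 31 and 48 > 16, go right
  at 28: both 31 and 48 > 28, go right
  at 44: 31 <= 44 <= 48, this is the LCA
LCA = 44


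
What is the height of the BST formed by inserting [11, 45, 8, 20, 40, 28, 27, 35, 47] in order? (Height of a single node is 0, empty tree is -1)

Insertion order: [11, 45, 8, 20, 40, 28, 27, 35, 47]
Tree (level-order array): [11, 8, 45, None, None, 20, 47, None, 40, None, None, 28, None, 27, 35]
Compute height bottom-up (empty subtree = -1):
  height(8) = 1 + max(-1, -1) = 0
  height(27) = 1 + max(-1, -1) = 0
  height(35) = 1 + max(-1, -1) = 0
  height(28) = 1 + max(0, 0) = 1
  height(40) = 1 + max(1, -1) = 2
  height(20) = 1 + max(-1, 2) = 3
  height(47) = 1 + max(-1, -1) = 0
  height(45) = 1 + max(3, 0) = 4
  height(11) = 1 + max(0, 4) = 5
Height = 5


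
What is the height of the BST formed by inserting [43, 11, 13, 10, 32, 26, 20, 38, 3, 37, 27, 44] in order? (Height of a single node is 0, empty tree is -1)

Insertion order: [43, 11, 13, 10, 32, 26, 20, 38, 3, 37, 27, 44]
Tree (level-order array): [43, 11, 44, 10, 13, None, None, 3, None, None, 32, None, None, 26, 38, 20, 27, 37]
Compute height bottom-up (empty subtree = -1):
  height(3) = 1 + max(-1, -1) = 0
  height(10) = 1 + max(0, -1) = 1
  height(20) = 1 + max(-1, -1) = 0
  height(27) = 1 + max(-1, -1) = 0
  height(26) = 1 + max(0, 0) = 1
  height(37) = 1 + max(-1, -1) = 0
  height(38) = 1 + max(0, -1) = 1
  height(32) = 1 + max(1, 1) = 2
  height(13) = 1 + max(-1, 2) = 3
  height(11) = 1 + max(1, 3) = 4
  height(44) = 1 + max(-1, -1) = 0
  height(43) = 1 + max(4, 0) = 5
Height = 5


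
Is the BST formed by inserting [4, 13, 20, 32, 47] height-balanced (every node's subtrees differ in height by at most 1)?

Tree (level-order array): [4, None, 13, None, 20, None, 32, None, 47]
Definition: a tree is height-balanced if, at every node, |h(left) - h(right)| <= 1 (empty subtree has height -1).
Bottom-up per-node check:
  node 47: h_left=-1, h_right=-1, diff=0 [OK], height=0
  node 32: h_left=-1, h_right=0, diff=1 [OK], height=1
  node 20: h_left=-1, h_right=1, diff=2 [FAIL (|-1-1|=2 > 1)], height=2
  node 13: h_left=-1, h_right=2, diff=3 [FAIL (|-1-2|=3 > 1)], height=3
  node 4: h_left=-1, h_right=3, diff=4 [FAIL (|-1-3|=4 > 1)], height=4
Node 20 violates the condition: |-1 - 1| = 2 > 1.
Result: Not balanced


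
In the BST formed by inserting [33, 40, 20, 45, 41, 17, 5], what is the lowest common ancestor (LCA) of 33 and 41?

Tree insertion order: [33, 40, 20, 45, 41, 17, 5]
Tree (level-order array): [33, 20, 40, 17, None, None, 45, 5, None, 41]
In a BST, the LCA of p=33, q=41 is the first node v on the
root-to-leaf path with p <= v <= q (go left if both < v, right if both > v).
Walk from root:
  at 33: 33 <= 33 <= 41, this is the LCA
LCA = 33


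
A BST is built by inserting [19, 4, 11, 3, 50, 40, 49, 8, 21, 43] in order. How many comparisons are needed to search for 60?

Search path for 60: 19 -> 50
Found: False
Comparisons: 2


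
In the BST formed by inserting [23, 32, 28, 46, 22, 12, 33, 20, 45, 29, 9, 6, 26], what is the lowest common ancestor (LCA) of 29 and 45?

Tree insertion order: [23, 32, 28, 46, 22, 12, 33, 20, 45, 29, 9, 6, 26]
Tree (level-order array): [23, 22, 32, 12, None, 28, 46, 9, 20, 26, 29, 33, None, 6, None, None, None, None, None, None, None, None, 45]
In a BST, the LCA of p=29, q=45 is the first node v on the
root-to-leaf path with p <= v <= q (go left if both < v, right if both > v).
Walk from root:
  at 23: both 29 and 45 > 23, go right
  at 32: 29 <= 32 <= 45, this is the LCA
LCA = 32


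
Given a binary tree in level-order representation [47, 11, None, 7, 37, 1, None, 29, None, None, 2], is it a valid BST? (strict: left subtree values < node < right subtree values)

Level-order array: [47, 11, None, 7, 37, 1, None, 29, None, None, 2]
Validate using subtree bounds (lo, hi): at each node, require lo < value < hi,
then recurse left with hi=value and right with lo=value.
Preorder trace (stopping at first violation):
  at node 47 with bounds (-inf, +inf): OK
  at node 11 with bounds (-inf, 47): OK
  at node 7 with bounds (-inf, 11): OK
  at node 1 with bounds (-inf, 7): OK
  at node 2 with bounds (1, 7): OK
  at node 37 with bounds (11, 47): OK
  at node 29 with bounds (11, 37): OK
No violation found at any node.
Result: Valid BST


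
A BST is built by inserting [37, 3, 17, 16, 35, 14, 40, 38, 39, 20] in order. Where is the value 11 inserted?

Starting tree (level order): [37, 3, 40, None, 17, 38, None, 16, 35, None, 39, 14, None, 20]
Insertion path: 37 -> 3 -> 17 -> 16 -> 14
Result: insert 11 as left child of 14
Final tree (level order): [37, 3, 40, None, 17, 38, None, 16, 35, None, 39, 14, None, 20, None, None, None, 11]


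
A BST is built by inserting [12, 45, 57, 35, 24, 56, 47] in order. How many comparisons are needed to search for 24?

Search path for 24: 12 -> 45 -> 35 -> 24
Found: True
Comparisons: 4


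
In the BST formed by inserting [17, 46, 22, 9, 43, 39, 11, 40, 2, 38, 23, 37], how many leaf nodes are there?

Tree built from: [17, 46, 22, 9, 43, 39, 11, 40, 2, 38, 23, 37]
Tree (level-order array): [17, 9, 46, 2, 11, 22, None, None, None, None, None, None, 43, 39, None, 38, 40, 23, None, None, None, None, 37]
Rule: A leaf has 0 children.
Per-node child counts:
  node 17: 2 child(ren)
  node 9: 2 child(ren)
  node 2: 0 child(ren)
  node 11: 0 child(ren)
  node 46: 1 child(ren)
  node 22: 1 child(ren)
  node 43: 1 child(ren)
  node 39: 2 child(ren)
  node 38: 1 child(ren)
  node 23: 1 child(ren)
  node 37: 0 child(ren)
  node 40: 0 child(ren)
Matching nodes: [2, 11, 37, 40]
Count of leaf nodes: 4


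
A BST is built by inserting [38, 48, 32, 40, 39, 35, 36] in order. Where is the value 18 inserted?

Starting tree (level order): [38, 32, 48, None, 35, 40, None, None, 36, 39]
Insertion path: 38 -> 32
Result: insert 18 as left child of 32
Final tree (level order): [38, 32, 48, 18, 35, 40, None, None, None, None, 36, 39]


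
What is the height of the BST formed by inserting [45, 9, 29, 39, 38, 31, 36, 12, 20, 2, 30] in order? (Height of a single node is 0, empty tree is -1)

Insertion order: [45, 9, 29, 39, 38, 31, 36, 12, 20, 2, 30]
Tree (level-order array): [45, 9, None, 2, 29, None, None, 12, 39, None, 20, 38, None, None, None, 31, None, 30, 36]
Compute height bottom-up (empty subtree = -1):
  height(2) = 1 + max(-1, -1) = 0
  height(20) = 1 + max(-1, -1) = 0
  height(12) = 1 + max(-1, 0) = 1
  height(30) = 1 + max(-1, -1) = 0
  height(36) = 1 + max(-1, -1) = 0
  height(31) = 1 + max(0, 0) = 1
  height(38) = 1 + max(1, -1) = 2
  height(39) = 1 + max(2, -1) = 3
  height(29) = 1 + max(1, 3) = 4
  height(9) = 1 + max(0, 4) = 5
  height(45) = 1 + max(5, -1) = 6
Height = 6


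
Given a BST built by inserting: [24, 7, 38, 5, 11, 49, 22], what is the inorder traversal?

Tree insertion order: [24, 7, 38, 5, 11, 49, 22]
Tree (level-order array): [24, 7, 38, 5, 11, None, 49, None, None, None, 22]
Inorder traversal: [5, 7, 11, 22, 24, 38, 49]


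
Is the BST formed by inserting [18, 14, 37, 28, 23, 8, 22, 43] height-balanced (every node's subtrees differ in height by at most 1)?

Tree (level-order array): [18, 14, 37, 8, None, 28, 43, None, None, 23, None, None, None, 22]
Definition: a tree is height-balanced if, at every node, |h(left) - h(right)| <= 1 (empty subtree has height -1).
Bottom-up per-node check:
  node 8: h_left=-1, h_right=-1, diff=0 [OK], height=0
  node 14: h_left=0, h_right=-1, diff=1 [OK], height=1
  node 22: h_left=-1, h_right=-1, diff=0 [OK], height=0
  node 23: h_left=0, h_right=-1, diff=1 [OK], height=1
  node 28: h_left=1, h_right=-1, diff=2 [FAIL (|1--1|=2 > 1)], height=2
  node 43: h_left=-1, h_right=-1, diff=0 [OK], height=0
  node 37: h_left=2, h_right=0, diff=2 [FAIL (|2-0|=2 > 1)], height=3
  node 18: h_left=1, h_right=3, diff=2 [FAIL (|1-3|=2 > 1)], height=4
Node 28 violates the condition: |1 - -1| = 2 > 1.
Result: Not balanced


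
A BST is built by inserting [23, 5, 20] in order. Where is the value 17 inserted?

Starting tree (level order): [23, 5, None, None, 20]
Insertion path: 23 -> 5 -> 20
Result: insert 17 as left child of 20
Final tree (level order): [23, 5, None, None, 20, 17]


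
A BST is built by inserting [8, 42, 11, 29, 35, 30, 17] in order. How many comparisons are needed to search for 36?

Search path for 36: 8 -> 42 -> 11 -> 29 -> 35
Found: False
Comparisons: 5


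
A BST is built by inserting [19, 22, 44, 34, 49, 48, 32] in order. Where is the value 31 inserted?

Starting tree (level order): [19, None, 22, None, 44, 34, 49, 32, None, 48]
Insertion path: 19 -> 22 -> 44 -> 34 -> 32
Result: insert 31 as left child of 32
Final tree (level order): [19, None, 22, None, 44, 34, 49, 32, None, 48, None, 31]


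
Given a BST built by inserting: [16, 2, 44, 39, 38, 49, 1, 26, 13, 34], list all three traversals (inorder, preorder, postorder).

Tree insertion order: [16, 2, 44, 39, 38, 49, 1, 26, 13, 34]
Tree (level-order array): [16, 2, 44, 1, 13, 39, 49, None, None, None, None, 38, None, None, None, 26, None, None, 34]
Inorder (L, root, R): [1, 2, 13, 16, 26, 34, 38, 39, 44, 49]
Preorder (root, L, R): [16, 2, 1, 13, 44, 39, 38, 26, 34, 49]
Postorder (L, R, root): [1, 13, 2, 34, 26, 38, 39, 49, 44, 16]


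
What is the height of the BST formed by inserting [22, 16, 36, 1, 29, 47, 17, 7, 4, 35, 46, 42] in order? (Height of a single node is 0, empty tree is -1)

Insertion order: [22, 16, 36, 1, 29, 47, 17, 7, 4, 35, 46, 42]
Tree (level-order array): [22, 16, 36, 1, 17, 29, 47, None, 7, None, None, None, 35, 46, None, 4, None, None, None, 42]
Compute height bottom-up (empty subtree = -1):
  height(4) = 1 + max(-1, -1) = 0
  height(7) = 1 + max(0, -1) = 1
  height(1) = 1 + max(-1, 1) = 2
  height(17) = 1 + max(-1, -1) = 0
  height(16) = 1 + max(2, 0) = 3
  height(35) = 1 + max(-1, -1) = 0
  height(29) = 1 + max(-1, 0) = 1
  height(42) = 1 + max(-1, -1) = 0
  height(46) = 1 + max(0, -1) = 1
  height(47) = 1 + max(1, -1) = 2
  height(36) = 1 + max(1, 2) = 3
  height(22) = 1 + max(3, 3) = 4
Height = 4


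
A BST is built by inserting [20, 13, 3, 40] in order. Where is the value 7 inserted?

Starting tree (level order): [20, 13, 40, 3]
Insertion path: 20 -> 13 -> 3
Result: insert 7 as right child of 3
Final tree (level order): [20, 13, 40, 3, None, None, None, None, 7]


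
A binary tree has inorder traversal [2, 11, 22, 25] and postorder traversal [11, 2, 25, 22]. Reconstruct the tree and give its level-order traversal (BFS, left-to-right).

Inorder:   [2, 11, 22, 25]
Postorder: [11, 2, 25, 22]
Algorithm: postorder visits root last, so walk postorder right-to-left;
each value is the root of the current inorder slice — split it at that
value, recurse on the right subtree first, then the left.
Recursive splits:
  root=22; inorder splits into left=[2, 11], right=[25]
  root=25; inorder splits into left=[], right=[]
  root=2; inorder splits into left=[], right=[11]
  root=11; inorder splits into left=[], right=[]
Reconstructed level-order: [22, 2, 25, 11]


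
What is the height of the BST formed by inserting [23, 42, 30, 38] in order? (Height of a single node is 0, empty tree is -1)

Insertion order: [23, 42, 30, 38]
Tree (level-order array): [23, None, 42, 30, None, None, 38]
Compute height bottom-up (empty subtree = -1):
  height(38) = 1 + max(-1, -1) = 0
  height(30) = 1 + max(-1, 0) = 1
  height(42) = 1 + max(1, -1) = 2
  height(23) = 1 + max(-1, 2) = 3
Height = 3


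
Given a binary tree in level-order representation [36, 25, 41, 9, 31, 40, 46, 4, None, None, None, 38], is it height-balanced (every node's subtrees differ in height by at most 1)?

Tree (level-order array): [36, 25, 41, 9, 31, 40, 46, 4, None, None, None, 38]
Definition: a tree is height-balanced if, at every node, |h(left) - h(right)| <= 1 (empty subtree has height -1).
Bottom-up per-node check:
  node 4: h_left=-1, h_right=-1, diff=0 [OK], height=0
  node 9: h_left=0, h_right=-1, diff=1 [OK], height=1
  node 31: h_left=-1, h_right=-1, diff=0 [OK], height=0
  node 25: h_left=1, h_right=0, diff=1 [OK], height=2
  node 38: h_left=-1, h_right=-1, diff=0 [OK], height=0
  node 40: h_left=0, h_right=-1, diff=1 [OK], height=1
  node 46: h_left=-1, h_right=-1, diff=0 [OK], height=0
  node 41: h_left=1, h_right=0, diff=1 [OK], height=2
  node 36: h_left=2, h_right=2, diff=0 [OK], height=3
All nodes satisfy the balance condition.
Result: Balanced


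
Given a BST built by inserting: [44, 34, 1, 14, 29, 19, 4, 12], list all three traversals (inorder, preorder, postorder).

Tree insertion order: [44, 34, 1, 14, 29, 19, 4, 12]
Tree (level-order array): [44, 34, None, 1, None, None, 14, 4, 29, None, 12, 19]
Inorder (L, root, R): [1, 4, 12, 14, 19, 29, 34, 44]
Preorder (root, L, R): [44, 34, 1, 14, 4, 12, 29, 19]
Postorder (L, R, root): [12, 4, 19, 29, 14, 1, 34, 44]


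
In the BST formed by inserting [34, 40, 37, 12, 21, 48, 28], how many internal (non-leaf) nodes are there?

Tree built from: [34, 40, 37, 12, 21, 48, 28]
Tree (level-order array): [34, 12, 40, None, 21, 37, 48, None, 28]
Rule: An internal node has at least one child.
Per-node child counts:
  node 34: 2 child(ren)
  node 12: 1 child(ren)
  node 21: 1 child(ren)
  node 28: 0 child(ren)
  node 40: 2 child(ren)
  node 37: 0 child(ren)
  node 48: 0 child(ren)
Matching nodes: [34, 12, 21, 40]
Count of internal (non-leaf) nodes: 4


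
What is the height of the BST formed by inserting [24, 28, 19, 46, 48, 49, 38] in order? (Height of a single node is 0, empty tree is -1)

Insertion order: [24, 28, 19, 46, 48, 49, 38]
Tree (level-order array): [24, 19, 28, None, None, None, 46, 38, 48, None, None, None, 49]
Compute height bottom-up (empty subtree = -1):
  height(19) = 1 + max(-1, -1) = 0
  height(38) = 1 + max(-1, -1) = 0
  height(49) = 1 + max(-1, -1) = 0
  height(48) = 1 + max(-1, 0) = 1
  height(46) = 1 + max(0, 1) = 2
  height(28) = 1 + max(-1, 2) = 3
  height(24) = 1 + max(0, 3) = 4
Height = 4


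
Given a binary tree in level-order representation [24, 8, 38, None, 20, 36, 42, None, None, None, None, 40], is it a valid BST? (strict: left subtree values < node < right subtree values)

Level-order array: [24, 8, 38, None, 20, 36, 42, None, None, None, None, 40]
Validate using subtree bounds (lo, hi): at each node, require lo < value < hi,
then recurse left with hi=value and right with lo=value.
Preorder trace (stopping at first violation):
  at node 24 with bounds (-inf, +inf): OK
  at node 8 with bounds (-inf, 24): OK
  at node 20 with bounds (8, 24): OK
  at node 38 with bounds (24, +inf): OK
  at node 36 with bounds (24, 38): OK
  at node 42 with bounds (38, +inf): OK
  at node 40 with bounds (38, 42): OK
No violation found at any node.
Result: Valid BST


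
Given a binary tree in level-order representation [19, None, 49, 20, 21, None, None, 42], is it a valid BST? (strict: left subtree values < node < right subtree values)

Level-order array: [19, None, 49, 20, 21, None, None, 42]
Validate using subtree bounds (lo, hi): at each node, require lo < value < hi,
then recurse left with hi=value and right with lo=value.
Preorder trace (stopping at first violation):
  at node 19 with bounds (-inf, +inf): OK
  at node 49 with bounds (19, +inf): OK
  at node 20 with bounds (19, 49): OK
  at node 21 with bounds (49, +inf): VIOLATION
Node 21 violates its bound: not (49 < 21 < +inf).
Result: Not a valid BST


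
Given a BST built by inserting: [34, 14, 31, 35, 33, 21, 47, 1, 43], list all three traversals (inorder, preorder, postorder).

Tree insertion order: [34, 14, 31, 35, 33, 21, 47, 1, 43]
Tree (level-order array): [34, 14, 35, 1, 31, None, 47, None, None, 21, 33, 43]
Inorder (L, root, R): [1, 14, 21, 31, 33, 34, 35, 43, 47]
Preorder (root, L, R): [34, 14, 1, 31, 21, 33, 35, 47, 43]
Postorder (L, R, root): [1, 21, 33, 31, 14, 43, 47, 35, 34]


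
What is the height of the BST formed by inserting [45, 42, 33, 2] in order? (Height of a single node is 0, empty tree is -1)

Insertion order: [45, 42, 33, 2]
Tree (level-order array): [45, 42, None, 33, None, 2]
Compute height bottom-up (empty subtree = -1):
  height(2) = 1 + max(-1, -1) = 0
  height(33) = 1 + max(0, -1) = 1
  height(42) = 1 + max(1, -1) = 2
  height(45) = 1 + max(2, -1) = 3
Height = 3


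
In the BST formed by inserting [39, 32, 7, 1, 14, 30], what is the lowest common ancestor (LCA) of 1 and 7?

Tree insertion order: [39, 32, 7, 1, 14, 30]
Tree (level-order array): [39, 32, None, 7, None, 1, 14, None, None, None, 30]
In a BST, the LCA of p=1, q=7 is the first node v on the
root-to-leaf path with p <= v <= q (go left if both < v, right if both > v).
Walk from root:
  at 39: both 1 and 7 < 39, go left
  at 32: both 1 and 7 < 32, go left
  at 7: 1 <= 7 <= 7, this is the LCA
LCA = 7


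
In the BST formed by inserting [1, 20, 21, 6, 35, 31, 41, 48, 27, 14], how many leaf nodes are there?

Tree built from: [1, 20, 21, 6, 35, 31, 41, 48, 27, 14]
Tree (level-order array): [1, None, 20, 6, 21, None, 14, None, 35, None, None, 31, 41, 27, None, None, 48]
Rule: A leaf has 0 children.
Per-node child counts:
  node 1: 1 child(ren)
  node 20: 2 child(ren)
  node 6: 1 child(ren)
  node 14: 0 child(ren)
  node 21: 1 child(ren)
  node 35: 2 child(ren)
  node 31: 1 child(ren)
  node 27: 0 child(ren)
  node 41: 1 child(ren)
  node 48: 0 child(ren)
Matching nodes: [14, 27, 48]
Count of leaf nodes: 3


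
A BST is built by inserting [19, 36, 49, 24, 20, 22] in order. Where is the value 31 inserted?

Starting tree (level order): [19, None, 36, 24, 49, 20, None, None, None, None, 22]
Insertion path: 19 -> 36 -> 24
Result: insert 31 as right child of 24
Final tree (level order): [19, None, 36, 24, 49, 20, 31, None, None, None, 22]


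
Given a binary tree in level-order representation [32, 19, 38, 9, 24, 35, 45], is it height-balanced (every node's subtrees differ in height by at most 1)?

Tree (level-order array): [32, 19, 38, 9, 24, 35, 45]
Definition: a tree is height-balanced if, at every node, |h(left) - h(right)| <= 1 (empty subtree has height -1).
Bottom-up per-node check:
  node 9: h_left=-1, h_right=-1, diff=0 [OK], height=0
  node 24: h_left=-1, h_right=-1, diff=0 [OK], height=0
  node 19: h_left=0, h_right=0, diff=0 [OK], height=1
  node 35: h_left=-1, h_right=-1, diff=0 [OK], height=0
  node 45: h_left=-1, h_right=-1, diff=0 [OK], height=0
  node 38: h_left=0, h_right=0, diff=0 [OK], height=1
  node 32: h_left=1, h_right=1, diff=0 [OK], height=2
All nodes satisfy the balance condition.
Result: Balanced


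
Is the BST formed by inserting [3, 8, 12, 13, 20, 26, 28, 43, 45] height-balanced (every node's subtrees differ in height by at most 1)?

Tree (level-order array): [3, None, 8, None, 12, None, 13, None, 20, None, 26, None, 28, None, 43, None, 45]
Definition: a tree is height-balanced if, at every node, |h(left) - h(right)| <= 1 (empty subtree has height -1).
Bottom-up per-node check:
  node 45: h_left=-1, h_right=-1, diff=0 [OK], height=0
  node 43: h_left=-1, h_right=0, diff=1 [OK], height=1
  node 28: h_left=-1, h_right=1, diff=2 [FAIL (|-1-1|=2 > 1)], height=2
  node 26: h_left=-1, h_right=2, diff=3 [FAIL (|-1-2|=3 > 1)], height=3
  node 20: h_left=-1, h_right=3, diff=4 [FAIL (|-1-3|=4 > 1)], height=4
  node 13: h_left=-1, h_right=4, diff=5 [FAIL (|-1-4|=5 > 1)], height=5
  node 12: h_left=-1, h_right=5, diff=6 [FAIL (|-1-5|=6 > 1)], height=6
  node 8: h_left=-1, h_right=6, diff=7 [FAIL (|-1-6|=7 > 1)], height=7
  node 3: h_left=-1, h_right=7, diff=8 [FAIL (|-1-7|=8 > 1)], height=8
Node 28 violates the condition: |-1 - 1| = 2 > 1.
Result: Not balanced


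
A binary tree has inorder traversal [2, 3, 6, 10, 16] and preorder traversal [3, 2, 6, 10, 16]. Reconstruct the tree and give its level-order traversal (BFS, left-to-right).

Inorder:  [2, 3, 6, 10, 16]
Preorder: [3, 2, 6, 10, 16]
Algorithm: preorder visits root first, so consume preorder in order;
for each root, split the current inorder slice at that value into
left-subtree inorder and right-subtree inorder, then recurse.
Recursive splits:
  root=3; inorder splits into left=[2], right=[6, 10, 16]
  root=2; inorder splits into left=[], right=[]
  root=6; inorder splits into left=[], right=[10, 16]
  root=10; inorder splits into left=[], right=[16]
  root=16; inorder splits into left=[], right=[]
Reconstructed level-order: [3, 2, 6, 10, 16]


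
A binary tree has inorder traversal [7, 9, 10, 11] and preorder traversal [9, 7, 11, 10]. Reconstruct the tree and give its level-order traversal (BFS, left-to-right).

Inorder:  [7, 9, 10, 11]
Preorder: [9, 7, 11, 10]
Algorithm: preorder visits root first, so consume preorder in order;
for each root, split the current inorder slice at that value into
left-subtree inorder and right-subtree inorder, then recurse.
Recursive splits:
  root=9; inorder splits into left=[7], right=[10, 11]
  root=7; inorder splits into left=[], right=[]
  root=11; inorder splits into left=[10], right=[]
  root=10; inorder splits into left=[], right=[]
Reconstructed level-order: [9, 7, 11, 10]


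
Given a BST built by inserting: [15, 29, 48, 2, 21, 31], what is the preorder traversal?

Tree insertion order: [15, 29, 48, 2, 21, 31]
Tree (level-order array): [15, 2, 29, None, None, 21, 48, None, None, 31]
Preorder traversal: [15, 2, 29, 21, 48, 31]


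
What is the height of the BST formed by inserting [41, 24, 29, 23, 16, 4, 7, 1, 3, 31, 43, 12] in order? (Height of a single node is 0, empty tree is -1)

Insertion order: [41, 24, 29, 23, 16, 4, 7, 1, 3, 31, 43, 12]
Tree (level-order array): [41, 24, 43, 23, 29, None, None, 16, None, None, 31, 4, None, None, None, 1, 7, None, 3, None, 12]
Compute height bottom-up (empty subtree = -1):
  height(3) = 1 + max(-1, -1) = 0
  height(1) = 1 + max(-1, 0) = 1
  height(12) = 1 + max(-1, -1) = 0
  height(7) = 1 + max(-1, 0) = 1
  height(4) = 1 + max(1, 1) = 2
  height(16) = 1 + max(2, -1) = 3
  height(23) = 1 + max(3, -1) = 4
  height(31) = 1 + max(-1, -1) = 0
  height(29) = 1 + max(-1, 0) = 1
  height(24) = 1 + max(4, 1) = 5
  height(43) = 1 + max(-1, -1) = 0
  height(41) = 1 + max(5, 0) = 6
Height = 6


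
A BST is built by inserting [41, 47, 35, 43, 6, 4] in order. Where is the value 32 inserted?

Starting tree (level order): [41, 35, 47, 6, None, 43, None, 4]
Insertion path: 41 -> 35 -> 6
Result: insert 32 as right child of 6
Final tree (level order): [41, 35, 47, 6, None, 43, None, 4, 32]


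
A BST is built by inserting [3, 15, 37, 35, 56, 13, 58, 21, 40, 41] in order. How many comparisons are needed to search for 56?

Search path for 56: 3 -> 15 -> 37 -> 56
Found: True
Comparisons: 4


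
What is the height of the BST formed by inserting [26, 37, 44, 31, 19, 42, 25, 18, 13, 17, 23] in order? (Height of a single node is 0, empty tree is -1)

Insertion order: [26, 37, 44, 31, 19, 42, 25, 18, 13, 17, 23]
Tree (level-order array): [26, 19, 37, 18, 25, 31, 44, 13, None, 23, None, None, None, 42, None, None, 17]
Compute height bottom-up (empty subtree = -1):
  height(17) = 1 + max(-1, -1) = 0
  height(13) = 1 + max(-1, 0) = 1
  height(18) = 1 + max(1, -1) = 2
  height(23) = 1 + max(-1, -1) = 0
  height(25) = 1 + max(0, -1) = 1
  height(19) = 1 + max(2, 1) = 3
  height(31) = 1 + max(-1, -1) = 0
  height(42) = 1 + max(-1, -1) = 0
  height(44) = 1 + max(0, -1) = 1
  height(37) = 1 + max(0, 1) = 2
  height(26) = 1 + max(3, 2) = 4
Height = 4


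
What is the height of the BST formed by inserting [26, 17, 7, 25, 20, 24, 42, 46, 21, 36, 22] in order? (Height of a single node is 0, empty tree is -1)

Insertion order: [26, 17, 7, 25, 20, 24, 42, 46, 21, 36, 22]
Tree (level-order array): [26, 17, 42, 7, 25, 36, 46, None, None, 20, None, None, None, None, None, None, 24, 21, None, None, 22]
Compute height bottom-up (empty subtree = -1):
  height(7) = 1 + max(-1, -1) = 0
  height(22) = 1 + max(-1, -1) = 0
  height(21) = 1 + max(-1, 0) = 1
  height(24) = 1 + max(1, -1) = 2
  height(20) = 1 + max(-1, 2) = 3
  height(25) = 1 + max(3, -1) = 4
  height(17) = 1 + max(0, 4) = 5
  height(36) = 1 + max(-1, -1) = 0
  height(46) = 1 + max(-1, -1) = 0
  height(42) = 1 + max(0, 0) = 1
  height(26) = 1 + max(5, 1) = 6
Height = 6


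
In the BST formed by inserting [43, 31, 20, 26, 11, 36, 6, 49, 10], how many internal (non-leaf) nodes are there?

Tree built from: [43, 31, 20, 26, 11, 36, 6, 49, 10]
Tree (level-order array): [43, 31, 49, 20, 36, None, None, 11, 26, None, None, 6, None, None, None, None, 10]
Rule: An internal node has at least one child.
Per-node child counts:
  node 43: 2 child(ren)
  node 31: 2 child(ren)
  node 20: 2 child(ren)
  node 11: 1 child(ren)
  node 6: 1 child(ren)
  node 10: 0 child(ren)
  node 26: 0 child(ren)
  node 36: 0 child(ren)
  node 49: 0 child(ren)
Matching nodes: [43, 31, 20, 11, 6]
Count of internal (non-leaf) nodes: 5


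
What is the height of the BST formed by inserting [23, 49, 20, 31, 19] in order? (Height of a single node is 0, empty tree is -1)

Insertion order: [23, 49, 20, 31, 19]
Tree (level-order array): [23, 20, 49, 19, None, 31]
Compute height bottom-up (empty subtree = -1):
  height(19) = 1 + max(-1, -1) = 0
  height(20) = 1 + max(0, -1) = 1
  height(31) = 1 + max(-1, -1) = 0
  height(49) = 1 + max(0, -1) = 1
  height(23) = 1 + max(1, 1) = 2
Height = 2


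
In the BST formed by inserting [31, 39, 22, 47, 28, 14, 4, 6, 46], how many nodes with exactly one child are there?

Tree built from: [31, 39, 22, 47, 28, 14, 4, 6, 46]
Tree (level-order array): [31, 22, 39, 14, 28, None, 47, 4, None, None, None, 46, None, None, 6]
Rule: These are nodes with exactly 1 non-null child.
Per-node child counts:
  node 31: 2 child(ren)
  node 22: 2 child(ren)
  node 14: 1 child(ren)
  node 4: 1 child(ren)
  node 6: 0 child(ren)
  node 28: 0 child(ren)
  node 39: 1 child(ren)
  node 47: 1 child(ren)
  node 46: 0 child(ren)
Matching nodes: [14, 4, 39, 47]
Count of nodes with exactly one child: 4


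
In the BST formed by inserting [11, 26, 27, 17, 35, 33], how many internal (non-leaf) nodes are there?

Tree built from: [11, 26, 27, 17, 35, 33]
Tree (level-order array): [11, None, 26, 17, 27, None, None, None, 35, 33]
Rule: An internal node has at least one child.
Per-node child counts:
  node 11: 1 child(ren)
  node 26: 2 child(ren)
  node 17: 0 child(ren)
  node 27: 1 child(ren)
  node 35: 1 child(ren)
  node 33: 0 child(ren)
Matching nodes: [11, 26, 27, 35]
Count of internal (non-leaf) nodes: 4


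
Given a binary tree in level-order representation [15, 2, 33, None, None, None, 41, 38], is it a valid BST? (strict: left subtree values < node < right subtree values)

Level-order array: [15, 2, 33, None, None, None, 41, 38]
Validate using subtree bounds (lo, hi): at each node, require lo < value < hi,
then recurse left with hi=value and right with lo=value.
Preorder trace (stopping at first violation):
  at node 15 with bounds (-inf, +inf): OK
  at node 2 with bounds (-inf, 15): OK
  at node 33 with bounds (15, +inf): OK
  at node 41 with bounds (33, +inf): OK
  at node 38 with bounds (33, 41): OK
No violation found at any node.
Result: Valid BST


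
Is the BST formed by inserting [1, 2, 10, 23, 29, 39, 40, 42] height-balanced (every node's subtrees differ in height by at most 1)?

Tree (level-order array): [1, None, 2, None, 10, None, 23, None, 29, None, 39, None, 40, None, 42]
Definition: a tree is height-balanced if, at every node, |h(left) - h(right)| <= 1 (empty subtree has height -1).
Bottom-up per-node check:
  node 42: h_left=-1, h_right=-1, diff=0 [OK], height=0
  node 40: h_left=-1, h_right=0, diff=1 [OK], height=1
  node 39: h_left=-1, h_right=1, diff=2 [FAIL (|-1-1|=2 > 1)], height=2
  node 29: h_left=-1, h_right=2, diff=3 [FAIL (|-1-2|=3 > 1)], height=3
  node 23: h_left=-1, h_right=3, diff=4 [FAIL (|-1-3|=4 > 1)], height=4
  node 10: h_left=-1, h_right=4, diff=5 [FAIL (|-1-4|=5 > 1)], height=5
  node 2: h_left=-1, h_right=5, diff=6 [FAIL (|-1-5|=6 > 1)], height=6
  node 1: h_left=-1, h_right=6, diff=7 [FAIL (|-1-6|=7 > 1)], height=7
Node 39 violates the condition: |-1 - 1| = 2 > 1.
Result: Not balanced


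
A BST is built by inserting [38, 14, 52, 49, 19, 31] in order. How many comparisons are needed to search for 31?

Search path for 31: 38 -> 14 -> 19 -> 31
Found: True
Comparisons: 4


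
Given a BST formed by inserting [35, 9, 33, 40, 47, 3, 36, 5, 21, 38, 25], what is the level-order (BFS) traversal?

Tree insertion order: [35, 9, 33, 40, 47, 3, 36, 5, 21, 38, 25]
Tree (level-order array): [35, 9, 40, 3, 33, 36, 47, None, 5, 21, None, None, 38, None, None, None, None, None, 25]
BFS from the root, enqueuing left then right child of each popped node:
  queue [35] -> pop 35, enqueue [9, 40], visited so far: [35]
  queue [9, 40] -> pop 9, enqueue [3, 33], visited so far: [35, 9]
  queue [40, 3, 33] -> pop 40, enqueue [36, 47], visited so far: [35, 9, 40]
  queue [3, 33, 36, 47] -> pop 3, enqueue [5], visited so far: [35, 9, 40, 3]
  queue [33, 36, 47, 5] -> pop 33, enqueue [21], visited so far: [35, 9, 40, 3, 33]
  queue [36, 47, 5, 21] -> pop 36, enqueue [38], visited so far: [35, 9, 40, 3, 33, 36]
  queue [47, 5, 21, 38] -> pop 47, enqueue [none], visited so far: [35, 9, 40, 3, 33, 36, 47]
  queue [5, 21, 38] -> pop 5, enqueue [none], visited so far: [35, 9, 40, 3, 33, 36, 47, 5]
  queue [21, 38] -> pop 21, enqueue [25], visited so far: [35, 9, 40, 3, 33, 36, 47, 5, 21]
  queue [38, 25] -> pop 38, enqueue [none], visited so far: [35, 9, 40, 3, 33, 36, 47, 5, 21, 38]
  queue [25] -> pop 25, enqueue [none], visited so far: [35, 9, 40, 3, 33, 36, 47, 5, 21, 38, 25]
Result: [35, 9, 40, 3, 33, 36, 47, 5, 21, 38, 25]


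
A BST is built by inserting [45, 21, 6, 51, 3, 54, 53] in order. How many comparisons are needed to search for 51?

Search path for 51: 45 -> 51
Found: True
Comparisons: 2


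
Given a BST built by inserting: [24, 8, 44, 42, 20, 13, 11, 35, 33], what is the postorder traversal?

Tree insertion order: [24, 8, 44, 42, 20, 13, 11, 35, 33]
Tree (level-order array): [24, 8, 44, None, 20, 42, None, 13, None, 35, None, 11, None, 33]
Postorder traversal: [11, 13, 20, 8, 33, 35, 42, 44, 24]


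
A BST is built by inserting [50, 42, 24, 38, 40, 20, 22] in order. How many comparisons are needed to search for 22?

Search path for 22: 50 -> 42 -> 24 -> 20 -> 22
Found: True
Comparisons: 5


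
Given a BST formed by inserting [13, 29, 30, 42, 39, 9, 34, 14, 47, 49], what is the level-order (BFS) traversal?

Tree insertion order: [13, 29, 30, 42, 39, 9, 34, 14, 47, 49]
Tree (level-order array): [13, 9, 29, None, None, 14, 30, None, None, None, 42, 39, 47, 34, None, None, 49]
BFS from the root, enqueuing left then right child of each popped node:
  queue [13] -> pop 13, enqueue [9, 29], visited so far: [13]
  queue [9, 29] -> pop 9, enqueue [none], visited so far: [13, 9]
  queue [29] -> pop 29, enqueue [14, 30], visited so far: [13, 9, 29]
  queue [14, 30] -> pop 14, enqueue [none], visited so far: [13, 9, 29, 14]
  queue [30] -> pop 30, enqueue [42], visited so far: [13, 9, 29, 14, 30]
  queue [42] -> pop 42, enqueue [39, 47], visited so far: [13, 9, 29, 14, 30, 42]
  queue [39, 47] -> pop 39, enqueue [34], visited so far: [13, 9, 29, 14, 30, 42, 39]
  queue [47, 34] -> pop 47, enqueue [49], visited so far: [13, 9, 29, 14, 30, 42, 39, 47]
  queue [34, 49] -> pop 34, enqueue [none], visited so far: [13, 9, 29, 14, 30, 42, 39, 47, 34]
  queue [49] -> pop 49, enqueue [none], visited so far: [13, 9, 29, 14, 30, 42, 39, 47, 34, 49]
Result: [13, 9, 29, 14, 30, 42, 39, 47, 34, 49]


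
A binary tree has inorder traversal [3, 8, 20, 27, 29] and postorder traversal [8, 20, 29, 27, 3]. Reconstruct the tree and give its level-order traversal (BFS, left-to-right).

Inorder:   [3, 8, 20, 27, 29]
Postorder: [8, 20, 29, 27, 3]
Algorithm: postorder visits root last, so walk postorder right-to-left;
each value is the root of the current inorder slice — split it at that
value, recurse on the right subtree first, then the left.
Recursive splits:
  root=3; inorder splits into left=[], right=[8, 20, 27, 29]
  root=27; inorder splits into left=[8, 20], right=[29]
  root=29; inorder splits into left=[], right=[]
  root=20; inorder splits into left=[8], right=[]
  root=8; inorder splits into left=[], right=[]
Reconstructed level-order: [3, 27, 20, 29, 8]


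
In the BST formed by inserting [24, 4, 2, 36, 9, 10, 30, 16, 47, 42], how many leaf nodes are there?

Tree built from: [24, 4, 2, 36, 9, 10, 30, 16, 47, 42]
Tree (level-order array): [24, 4, 36, 2, 9, 30, 47, None, None, None, 10, None, None, 42, None, None, 16]
Rule: A leaf has 0 children.
Per-node child counts:
  node 24: 2 child(ren)
  node 4: 2 child(ren)
  node 2: 0 child(ren)
  node 9: 1 child(ren)
  node 10: 1 child(ren)
  node 16: 0 child(ren)
  node 36: 2 child(ren)
  node 30: 0 child(ren)
  node 47: 1 child(ren)
  node 42: 0 child(ren)
Matching nodes: [2, 16, 30, 42]
Count of leaf nodes: 4


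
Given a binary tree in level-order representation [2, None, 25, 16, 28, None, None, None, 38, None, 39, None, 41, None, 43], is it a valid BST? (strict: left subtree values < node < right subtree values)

Level-order array: [2, None, 25, 16, 28, None, None, None, 38, None, 39, None, 41, None, 43]
Validate using subtree bounds (lo, hi): at each node, require lo < value < hi,
then recurse left with hi=value and right with lo=value.
Preorder trace (stopping at first violation):
  at node 2 with bounds (-inf, +inf): OK
  at node 25 with bounds (2, +inf): OK
  at node 16 with bounds (2, 25): OK
  at node 28 with bounds (25, +inf): OK
  at node 38 with bounds (28, +inf): OK
  at node 39 with bounds (38, +inf): OK
  at node 41 with bounds (39, +inf): OK
  at node 43 with bounds (41, +inf): OK
No violation found at any node.
Result: Valid BST


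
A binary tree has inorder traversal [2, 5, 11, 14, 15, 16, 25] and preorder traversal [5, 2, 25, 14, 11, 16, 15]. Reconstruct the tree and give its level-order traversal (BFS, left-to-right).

Inorder:  [2, 5, 11, 14, 15, 16, 25]
Preorder: [5, 2, 25, 14, 11, 16, 15]
Algorithm: preorder visits root first, so consume preorder in order;
for each root, split the current inorder slice at that value into
left-subtree inorder and right-subtree inorder, then recurse.
Recursive splits:
  root=5; inorder splits into left=[2], right=[11, 14, 15, 16, 25]
  root=2; inorder splits into left=[], right=[]
  root=25; inorder splits into left=[11, 14, 15, 16], right=[]
  root=14; inorder splits into left=[11], right=[15, 16]
  root=11; inorder splits into left=[], right=[]
  root=16; inorder splits into left=[15], right=[]
  root=15; inorder splits into left=[], right=[]
Reconstructed level-order: [5, 2, 25, 14, 11, 16, 15]


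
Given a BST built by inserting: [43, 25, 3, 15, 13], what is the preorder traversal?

Tree insertion order: [43, 25, 3, 15, 13]
Tree (level-order array): [43, 25, None, 3, None, None, 15, 13]
Preorder traversal: [43, 25, 3, 15, 13]


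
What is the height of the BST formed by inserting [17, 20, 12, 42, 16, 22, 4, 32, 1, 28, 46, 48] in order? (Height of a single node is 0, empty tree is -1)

Insertion order: [17, 20, 12, 42, 16, 22, 4, 32, 1, 28, 46, 48]
Tree (level-order array): [17, 12, 20, 4, 16, None, 42, 1, None, None, None, 22, 46, None, None, None, 32, None, 48, 28]
Compute height bottom-up (empty subtree = -1):
  height(1) = 1 + max(-1, -1) = 0
  height(4) = 1 + max(0, -1) = 1
  height(16) = 1 + max(-1, -1) = 0
  height(12) = 1 + max(1, 0) = 2
  height(28) = 1 + max(-1, -1) = 0
  height(32) = 1 + max(0, -1) = 1
  height(22) = 1 + max(-1, 1) = 2
  height(48) = 1 + max(-1, -1) = 0
  height(46) = 1 + max(-1, 0) = 1
  height(42) = 1 + max(2, 1) = 3
  height(20) = 1 + max(-1, 3) = 4
  height(17) = 1 + max(2, 4) = 5
Height = 5


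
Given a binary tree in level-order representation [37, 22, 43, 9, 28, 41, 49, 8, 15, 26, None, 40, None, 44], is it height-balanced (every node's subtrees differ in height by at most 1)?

Tree (level-order array): [37, 22, 43, 9, 28, 41, 49, 8, 15, 26, None, 40, None, 44]
Definition: a tree is height-balanced if, at every node, |h(left) - h(right)| <= 1 (empty subtree has height -1).
Bottom-up per-node check:
  node 8: h_left=-1, h_right=-1, diff=0 [OK], height=0
  node 15: h_left=-1, h_right=-1, diff=0 [OK], height=0
  node 9: h_left=0, h_right=0, diff=0 [OK], height=1
  node 26: h_left=-1, h_right=-1, diff=0 [OK], height=0
  node 28: h_left=0, h_right=-1, diff=1 [OK], height=1
  node 22: h_left=1, h_right=1, diff=0 [OK], height=2
  node 40: h_left=-1, h_right=-1, diff=0 [OK], height=0
  node 41: h_left=0, h_right=-1, diff=1 [OK], height=1
  node 44: h_left=-1, h_right=-1, diff=0 [OK], height=0
  node 49: h_left=0, h_right=-1, diff=1 [OK], height=1
  node 43: h_left=1, h_right=1, diff=0 [OK], height=2
  node 37: h_left=2, h_right=2, diff=0 [OK], height=3
All nodes satisfy the balance condition.
Result: Balanced


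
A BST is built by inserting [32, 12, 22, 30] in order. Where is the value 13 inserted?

Starting tree (level order): [32, 12, None, None, 22, None, 30]
Insertion path: 32 -> 12 -> 22
Result: insert 13 as left child of 22
Final tree (level order): [32, 12, None, None, 22, 13, 30]


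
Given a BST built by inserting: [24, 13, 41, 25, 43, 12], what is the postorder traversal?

Tree insertion order: [24, 13, 41, 25, 43, 12]
Tree (level-order array): [24, 13, 41, 12, None, 25, 43]
Postorder traversal: [12, 13, 25, 43, 41, 24]


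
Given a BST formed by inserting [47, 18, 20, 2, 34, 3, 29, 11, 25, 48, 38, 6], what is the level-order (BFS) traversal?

Tree insertion order: [47, 18, 20, 2, 34, 3, 29, 11, 25, 48, 38, 6]
Tree (level-order array): [47, 18, 48, 2, 20, None, None, None, 3, None, 34, None, 11, 29, 38, 6, None, 25]
BFS from the root, enqueuing left then right child of each popped node:
  queue [47] -> pop 47, enqueue [18, 48], visited so far: [47]
  queue [18, 48] -> pop 18, enqueue [2, 20], visited so far: [47, 18]
  queue [48, 2, 20] -> pop 48, enqueue [none], visited so far: [47, 18, 48]
  queue [2, 20] -> pop 2, enqueue [3], visited so far: [47, 18, 48, 2]
  queue [20, 3] -> pop 20, enqueue [34], visited so far: [47, 18, 48, 2, 20]
  queue [3, 34] -> pop 3, enqueue [11], visited so far: [47, 18, 48, 2, 20, 3]
  queue [34, 11] -> pop 34, enqueue [29, 38], visited so far: [47, 18, 48, 2, 20, 3, 34]
  queue [11, 29, 38] -> pop 11, enqueue [6], visited so far: [47, 18, 48, 2, 20, 3, 34, 11]
  queue [29, 38, 6] -> pop 29, enqueue [25], visited so far: [47, 18, 48, 2, 20, 3, 34, 11, 29]
  queue [38, 6, 25] -> pop 38, enqueue [none], visited so far: [47, 18, 48, 2, 20, 3, 34, 11, 29, 38]
  queue [6, 25] -> pop 6, enqueue [none], visited so far: [47, 18, 48, 2, 20, 3, 34, 11, 29, 38, 6]
  queue [25] -> pop 25, enqueue [none], visited so far: [47, 18, 48, 2, 20, 3, 34, 11, 29, 38, 6, 25]
Result: [47, 18, 48, 2, 20, 3, 34, 11, 29, 38, 6, 25]
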